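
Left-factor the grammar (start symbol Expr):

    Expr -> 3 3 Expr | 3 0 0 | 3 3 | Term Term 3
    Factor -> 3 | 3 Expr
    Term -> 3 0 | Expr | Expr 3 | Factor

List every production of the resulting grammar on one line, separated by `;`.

Expr -> Term Term 3 | 3 Expr1; Factor -> 3 Factor1; Term -> 3 0 | Factor | Expr Term1; Expr1 -> 0 0 | 3 Expr11; Factor1 -> eps | Expr; Term1 -> eps | 3; Expr11 -> Expr | eps

Expr has alternatives sharing prefix '3': factor to Expr → 3 Expr1 with Expr1 → 3 Expr | 0 0 | 3.
Factor has alternatives sharing prefix '3': factor to Factor → 3 Factor1 with Factor1 → ε | Expr.
Term has alternatives sharing prefix 'Expr': factor to Term → Expr Term1 with Term1 → ε | 3.
Expr1 has alternatives sharing prefix '3': factor to Expr1 → 3 Expr11 with Expr11 → Expr | ε.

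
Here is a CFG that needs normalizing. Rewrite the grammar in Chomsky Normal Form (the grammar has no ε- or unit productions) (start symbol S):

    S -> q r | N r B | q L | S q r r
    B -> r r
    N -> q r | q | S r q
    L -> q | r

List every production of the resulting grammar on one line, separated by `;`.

S -> X1 X2 | N Y1 | X1 L | S Y2; B -> X2 X2; N -> X1 X2 | q | S Y4; L -> q | r; X1 -> q; X2 -> r; Y1 -> X2 B; Y2 -> X1 Y3; Y3 -> X2 X2; Y4 -> X2 X1

Introduce a nonterminal for each terminal appearing in a rule of length ≥ 2: X1 → q, X2 → r.
Binarize each right-hand side of length ≥ 3 by chaining fresh nonterminals (Y1, Y2, …): affected rules were S → N X2 B; S → S X1 X2 X2; N → S X2 X1.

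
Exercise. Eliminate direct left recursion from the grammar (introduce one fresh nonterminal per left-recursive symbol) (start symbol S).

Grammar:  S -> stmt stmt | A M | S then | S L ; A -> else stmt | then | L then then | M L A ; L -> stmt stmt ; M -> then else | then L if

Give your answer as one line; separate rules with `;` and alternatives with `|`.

Left recursion appears on S.
For S: α = {then, L}, β = {stmt stmt, A M}. Rewrite as S → β S' and S' → α S' | ε.

S -> stmt stmt S' | A M S'; A -> else stmt | then | L then then | M L A; L -> stmt stmt; M -> then else | then L if; S' -> then S' | L S' | epsilon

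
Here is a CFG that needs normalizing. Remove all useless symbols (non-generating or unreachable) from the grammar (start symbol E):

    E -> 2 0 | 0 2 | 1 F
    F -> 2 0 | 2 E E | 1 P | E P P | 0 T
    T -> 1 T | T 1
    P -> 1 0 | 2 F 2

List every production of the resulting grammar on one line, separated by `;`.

E -> 2 0 | 0 2 | 1 F; F -> 2 0 | 2 E E | 1 P | E P P; P -> 1 0 | 2 F 2

Generating nonterminals: {E, F, P}.
Reachable from E after that: {E, F, P}.
Removed useless symbols: {T} and every production mentioning them.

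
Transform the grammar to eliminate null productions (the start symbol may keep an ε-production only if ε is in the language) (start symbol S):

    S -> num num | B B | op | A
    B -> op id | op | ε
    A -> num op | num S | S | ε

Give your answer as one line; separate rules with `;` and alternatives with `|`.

S -> num num | B B | B | op | A | ε; B -> op id | op; A -> num op | num S | num | S

The nullable symbols are {A, B, S}.
ε ∈ L(G) since S is nullable, so keep S → ε.
Add the nullable-subset variants: S → B B gives B B | B. A → num S gives num S | num.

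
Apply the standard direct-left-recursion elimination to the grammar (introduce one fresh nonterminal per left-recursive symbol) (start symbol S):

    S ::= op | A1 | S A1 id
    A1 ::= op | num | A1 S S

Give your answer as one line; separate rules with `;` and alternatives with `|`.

S ::= op S' | A1 S'; A1 ::= op A1' | num A1'; S' ::= A1 id S' | ε; A1' ::= S S A1' | ε

Left recursion appears on S, A1.
For S: α = {A1 id}, β = {op, A1}. Rewrite as S → β S' and S' → α S' | ε.
For A1: α = {S S}, β = {op, num}. Rewrite as A1 → β A1' and A1' → α A1' | ε.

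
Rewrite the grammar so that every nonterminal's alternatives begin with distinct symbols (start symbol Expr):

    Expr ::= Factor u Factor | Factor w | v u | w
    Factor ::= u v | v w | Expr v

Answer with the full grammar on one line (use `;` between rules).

Expr ::= v u | w | Factor Expr1; Factor ::= u v | v w | Expr v; Expr1 ::= u Factor | w

Expr has alternatives sharing prefix 'Factor': factor to Expr → Factor Expr1 with Expr1 → u Factor | w.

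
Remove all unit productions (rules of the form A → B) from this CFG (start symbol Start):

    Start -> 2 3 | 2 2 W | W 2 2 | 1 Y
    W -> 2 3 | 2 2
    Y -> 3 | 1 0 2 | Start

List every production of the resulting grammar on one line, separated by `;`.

Unit pairs: Y ⇒* {Start}.
Replace each nonterminal's rules with the union of the non-unit rules of every nonterminal it unit-derives.

Start -> 2 3 | 2 2 W | W 2 2 | 1 Y; W -> 2 3 | 2 2; Y -> 2 3 | 2 2 W | W 2 2 | 1 Y | 3 | 1 0 2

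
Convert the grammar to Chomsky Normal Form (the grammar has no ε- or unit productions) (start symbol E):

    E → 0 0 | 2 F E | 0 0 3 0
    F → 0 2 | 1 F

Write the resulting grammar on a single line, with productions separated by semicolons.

E → X1 X1 | X2 Y1 | X1 Y2; F → X1 X2 | X4 F; X1 → 0; X2 → 2; X3 → 3; X4 → 1; Y1 → F E; Y2 → X1 Y3; Y3 → X3 X1

Introduce a nonterminal for each terminal appearing in a rule of length ≥ 2: X1 → 0, X2 → 2, X3 → 3, X4 → 1.
Binarize each right-hand side of length ≥ 3 by chaining fresh nonterminals (Y1, Y2, …): affected rules were E → X2 F E; E → X1 X1 X3 X1.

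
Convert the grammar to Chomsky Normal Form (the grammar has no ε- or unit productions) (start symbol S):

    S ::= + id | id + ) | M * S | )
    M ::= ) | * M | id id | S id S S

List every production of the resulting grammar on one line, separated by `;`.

S ::= X1 X2 | X2 Y1 | M Y2 | ); M ::= ) | X4 M | X2 X2 | S Y3; X1 ::= +; X2 ::= id; X3 ::= ); X4 ::= *; Y1 ::= X1 X3; Y2 ::= X4 S; Y3 ::= X2 Y4; Y4 ::= S S

Introduce a nonterminal for each terminal appearing in a rule of length ≥ 2: X1 → +, X2 → id, X3 → ), X4 → *.
Binarize each right-hand side of length ≥ 3 by chaining fresh nonterminals (Y1, Y2, …): affected rules were S → X2 X1 X3; S → M X4 S; M → S X2 S S.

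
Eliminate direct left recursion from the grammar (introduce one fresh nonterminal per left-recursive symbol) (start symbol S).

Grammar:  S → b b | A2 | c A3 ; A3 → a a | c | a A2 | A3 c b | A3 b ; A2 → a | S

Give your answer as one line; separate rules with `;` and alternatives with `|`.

S → b b | A2 | c A3; A3 → a a A3' | c A3' | a A2 A3'; A2 → a | S; A3' → c b A3' | b A3' | ε

Directly left-recursive nonterminal: A3.
For A3: α = {c b, b}, β = {a a, c, a A2}. Rewrite as A3 → β A3' and A3' → α A3' | ε.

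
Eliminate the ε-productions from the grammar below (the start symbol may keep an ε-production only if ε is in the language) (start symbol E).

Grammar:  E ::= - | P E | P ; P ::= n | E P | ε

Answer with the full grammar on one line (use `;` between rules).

E ::= - | P E | P | ε; P ::= n | E P | E

Nullable set = {E, P}.
ε ∈ L(G) since E is nullable, so keep E → ε.
Expand every rule over subsets of its nullable positions: E → P E gives P E | P. P → E P gives E P | E.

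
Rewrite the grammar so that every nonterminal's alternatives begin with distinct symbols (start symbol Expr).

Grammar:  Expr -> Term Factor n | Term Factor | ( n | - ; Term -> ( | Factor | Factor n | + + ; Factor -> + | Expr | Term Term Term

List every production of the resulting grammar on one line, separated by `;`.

Expr has alternatives sharing prefix 'Term Factor': factor to Expr → Term Factor Expr1 with Expr1 → n | ε.
Term has alternatives sharing prefix 'Factor': factor to Term → Factor Term1 with Term1 → ε | n.

Expr -> ( n | - | Term Factor Expr1; Term -> ( | + + | Factor Term1; Factor -> + | Expr | Term Term Term; Expr1 -> n | ε; Term1 -> ε | n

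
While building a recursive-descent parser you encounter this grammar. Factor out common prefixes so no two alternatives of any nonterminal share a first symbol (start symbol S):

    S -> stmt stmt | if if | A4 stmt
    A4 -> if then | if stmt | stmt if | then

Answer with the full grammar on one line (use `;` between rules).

A4 has alternatives sharing prefix 'if': factor to A4 → if A4' with A4' → then | stmt.

S -> stmt stmt | if if | A4 stmt; A4 -> stmt if | then | if A4'; A4' -> then | stmt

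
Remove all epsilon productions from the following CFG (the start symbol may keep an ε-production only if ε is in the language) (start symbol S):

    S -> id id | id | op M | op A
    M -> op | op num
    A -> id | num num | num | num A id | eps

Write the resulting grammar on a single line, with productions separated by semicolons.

Nullable nonterminals: {A}.
ε ∉ L(G), so no ε-production is kept.
Add the nullable-subset variants: S → op A gives op A | op. A → num A id gives num A id | num id.

S -> id id | id | op M | op A | op; M -> op | op num; A -> id | num num | num | num A id | num id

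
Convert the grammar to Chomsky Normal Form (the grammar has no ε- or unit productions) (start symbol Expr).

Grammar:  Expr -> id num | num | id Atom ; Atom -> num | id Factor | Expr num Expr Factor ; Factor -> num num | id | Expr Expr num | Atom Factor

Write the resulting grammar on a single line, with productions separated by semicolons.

Introduce a nonterminal for each terminal appearing in a rule of length ≥ 2: X1 → id, X2 → num.
Binarize each right-hand side of length ≥ 3 by chaining fresh nonterminals (Y1, Y2, …): affected rules were Atom → Expr X2 Expr Factor; Factor → Expr Expr X2.

Expr -> X1 X2 | num | X1 Atom; Atom -> num | X1 Factor | Expr Y1; Factor -> X2 X2 | id | Expr Y3 | Atom Factor; X1 -> id; X2 -> num; Y1 -> X2 Y2; Y2 -> Expr Factor; Y3 -> Expr X2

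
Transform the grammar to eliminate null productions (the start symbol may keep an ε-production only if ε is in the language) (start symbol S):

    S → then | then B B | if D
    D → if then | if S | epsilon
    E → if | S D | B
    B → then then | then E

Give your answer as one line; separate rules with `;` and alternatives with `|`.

The nullable symbols are {D}.
ε ∉ L(G), so no ε-production is kept.
Add the nullable-subset variants: S → if D gives if D | if. E → S D gives S D | S.

S → then | then B B | if D | if; D → if then | if S; E → if | S D | S | B; B → then then | then E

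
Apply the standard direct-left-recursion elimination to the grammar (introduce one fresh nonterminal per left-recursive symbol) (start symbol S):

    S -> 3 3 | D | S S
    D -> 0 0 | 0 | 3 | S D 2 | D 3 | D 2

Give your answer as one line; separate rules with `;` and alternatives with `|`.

S -> 3 3 S' | D S'; D -> 0 0 D' | 0 D' | 3 D' | S D 2 D'; S' -> S S' | ε; D' -> 3 D' | 2 D' | ε

Left recursion appears on S, D.
For S: α = {S}, β = {3 3, D}. Rewrite as S → β S' and S' → α S' | ε.
For D: α = {3, 2}, β = {0 0, 0, 3, S D 2}. Rewrite as D → β D' and D' → α D' | ε.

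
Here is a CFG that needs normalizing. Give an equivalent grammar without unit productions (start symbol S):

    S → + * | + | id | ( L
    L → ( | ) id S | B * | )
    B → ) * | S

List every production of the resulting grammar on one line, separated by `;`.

Unit pairs: B ⇒* {S}.
For each unit pair (A, B), copy every non-unit production of B to A, then drop all unit productions.

S → + * | + | id | ( L; L → ( | ) id S | B * | ); B → ) * | + * | + | id | ( L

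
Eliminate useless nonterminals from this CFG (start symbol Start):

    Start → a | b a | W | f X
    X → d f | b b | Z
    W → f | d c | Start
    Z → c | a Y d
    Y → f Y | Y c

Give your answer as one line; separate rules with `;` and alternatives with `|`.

Start → a | b a | W | f X; X → d f | b b | Z; W → f | d c | Start; Z → c

Generating nonterminals: {Start, W, X, Z}.
Reachable from Start after that: {Start, W, X, Z}.
Removed useless symbols: {Y} and every production mentioning them.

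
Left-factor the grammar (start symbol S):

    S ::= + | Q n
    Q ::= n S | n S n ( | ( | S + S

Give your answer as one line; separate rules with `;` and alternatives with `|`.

S ::= + | Q n; Q ::= ( | S + S | n S Q'; Q' ::= ε | n (

Q has alternatives sharing prefix 'n S': factor to Q → n S Q' with Q' → ε | n (.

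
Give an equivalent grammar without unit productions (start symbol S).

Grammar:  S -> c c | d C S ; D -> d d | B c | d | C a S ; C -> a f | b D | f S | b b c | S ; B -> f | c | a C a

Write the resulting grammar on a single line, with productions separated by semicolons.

Unit pairs: C ⇒* {S}.
For each unit pair (A, B), copy every non-unit production of B to A, then drop all unit productions.

S -> c c | d C S; D -> d d | B c | d | C a S; C -> a f | b D | f S | b b c | c c | d C S; B -> f | c | a C a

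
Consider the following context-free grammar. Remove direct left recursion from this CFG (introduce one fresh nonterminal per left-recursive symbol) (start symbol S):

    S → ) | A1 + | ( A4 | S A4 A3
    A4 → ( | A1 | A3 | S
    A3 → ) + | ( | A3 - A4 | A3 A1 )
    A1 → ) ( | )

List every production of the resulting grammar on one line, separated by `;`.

S → ) S' | A1 + S' | ( A4 S'; A4 → ( | A1 | A3 | S; A3 → ) + A3' | ( A3'; A1 → ) ( | ); S' → A4 A3 S' | eps; A3' → - A4 A3' | A1 ) A3' | eps

S, A3 are directly left-recursive.
For S: α = {A4 A3}, β = {), A1 +, ( A4}. Rewrite as S → β S' and S' → α S' | ε.
For A3: α = {- A4, A1 )}, β = {) +, (}. Rewrite as A3 → β A3' and A3' → α A3' | ε.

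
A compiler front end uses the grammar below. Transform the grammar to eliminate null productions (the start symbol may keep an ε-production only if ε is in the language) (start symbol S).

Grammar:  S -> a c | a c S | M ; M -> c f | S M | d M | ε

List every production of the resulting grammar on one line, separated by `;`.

S -> a c | a c S | M | ε; M -> c f | S M | S | d M | d

Nullable nonterminals: {M, S}.
ε ∈ L(G) since S is nullable, so keep S → ε.
Add the nullable-subset variants: M → S M gives S M | S. M → d M gives d M | d.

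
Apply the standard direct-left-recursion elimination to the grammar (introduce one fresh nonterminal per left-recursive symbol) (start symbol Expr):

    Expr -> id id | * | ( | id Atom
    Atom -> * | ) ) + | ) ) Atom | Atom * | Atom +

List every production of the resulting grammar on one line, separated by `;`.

Directly left-recursive nonterminal: Atom.
For Atom: α = {*, +}, β = {*, ) ) +, ) ) Atom}. Rewrite as Atom → β Atom1 and Atom1 → α Atom1 | ε.

Expr -> id id | * | ( | id Atom; Atom -> * Atom1 | ) ) + Atom1 | ) ) Atom Atom1; Atom1 -> * Atom1 | + Atom1 | ε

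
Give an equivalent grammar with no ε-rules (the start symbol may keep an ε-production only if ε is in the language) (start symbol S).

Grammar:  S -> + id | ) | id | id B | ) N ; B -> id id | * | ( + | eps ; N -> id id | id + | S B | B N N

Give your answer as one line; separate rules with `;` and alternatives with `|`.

S -> + id | ) | id | id B | ) N; B -> id id | * | ( +; N -> id id | id + | S B | S | B N N | N N

Nullable nonterminals: {B}.
ε ∉ L(G), so no ε-production is kept.
Add the nullable-subset variants: N → S B gives S B | S. N → B N N gives B N N | N N.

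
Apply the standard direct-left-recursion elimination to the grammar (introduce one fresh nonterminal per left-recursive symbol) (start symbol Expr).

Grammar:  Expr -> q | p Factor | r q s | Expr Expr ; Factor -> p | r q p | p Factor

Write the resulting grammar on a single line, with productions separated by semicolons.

Directly left-recursive nonterminal: Expr.
For Expr: α = {Expr}, β = {q, p Factor, r q s}. Rewrite as Expr → β Expr1 and Expr1 → α Expr1 | ε.

Expr -> q Expr1 | p Factor Expr1 | r q s Expr1; Factor -> p | r q p | p Factor; Expr1 -> Expr Expr1 | ε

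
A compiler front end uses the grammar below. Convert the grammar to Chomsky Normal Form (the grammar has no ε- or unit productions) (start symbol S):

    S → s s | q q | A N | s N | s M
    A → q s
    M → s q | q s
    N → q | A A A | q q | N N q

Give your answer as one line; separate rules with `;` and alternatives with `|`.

S → X1 X1 | X2 X2 | A N | X1 N | X1 M; A → X2 X1; M → X1 X2 | X2 X1; N → q | A Y1 | X2 X2 | N Y2; X1 → s; X2 → q; Y1 → A A; Y2 → N X2

Introduce a nonterminal for each terminal appearing in a rule of length ≥ 2: X1 → s, X2 → q.
Binarize each right-hand side of length ≥ 3 by chaining fresh nonterminals (Y1, Y2, …): affected rules were N → A A A; N → N N X2.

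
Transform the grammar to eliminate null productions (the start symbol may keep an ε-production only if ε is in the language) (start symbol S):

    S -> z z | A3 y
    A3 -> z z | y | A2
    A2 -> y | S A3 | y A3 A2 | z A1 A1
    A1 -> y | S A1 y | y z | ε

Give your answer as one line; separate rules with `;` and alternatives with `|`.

Nullable nonterminals: {A1}.
ε ∉ L(G), so no ε-production is kept.
Expand every rule over subsets of its nullable positions: A2 → z A1 A1 gives z A1 A1 | z A1 | z. A1 → S A1 y gives S A1 y | S y.

S -> z z | A3 y; A3 -> z z | y | A2; A2 -> y | S A3 | y A3 A2 | z A1 A1 | z A1 | z; A1 -> y | S A1 y | S y | y z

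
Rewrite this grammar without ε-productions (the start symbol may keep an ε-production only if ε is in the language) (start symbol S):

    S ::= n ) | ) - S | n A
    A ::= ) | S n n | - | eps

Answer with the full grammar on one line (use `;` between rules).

S ::= n ) | ) - S | n A | n; A ::= ) | S n n | -

Nullable nonterminals: {A}.
ε ∉ L(G), so no ε-production is kept.
Expand every rule over subsets of its nullable positions: S → n A gives n A | n.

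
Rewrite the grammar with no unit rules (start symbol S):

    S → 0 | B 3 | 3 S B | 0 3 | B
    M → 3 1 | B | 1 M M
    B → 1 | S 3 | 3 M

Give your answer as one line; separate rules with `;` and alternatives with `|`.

Unit pairs: M ⇒* {B}; S ⇒* {B}.
For every A with A ⇒* B via unit rules, add B's non-unit alternatives to A; then delete every rule of the form X → Y.

S → 1 | S 3 | 3 M | 0 | B 3 | 3 S B | 0 3; M → 1 | S 3 | 3 M | 3 1 | 1 M M; B → 1 | S 3 | 3 M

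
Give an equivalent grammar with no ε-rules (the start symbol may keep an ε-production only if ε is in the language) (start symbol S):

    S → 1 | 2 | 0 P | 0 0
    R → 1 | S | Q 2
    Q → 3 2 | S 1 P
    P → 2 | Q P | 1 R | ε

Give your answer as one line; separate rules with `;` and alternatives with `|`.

Nullable nonterminals: {P}.
ε ∉ L(G), so no ε-production is kept.
Expand every rule over subsets of its nullable positions: S → 0 P gives 0 P | 0. Q → S 1 P gives S 1 P | S 1. P → Q P gives Q P | Q.

S → 1 | 2 | 0 P | 0 | 0 0; R → 1 | S | Q 2; Q → 3 2 | S 1 P | S 1; P → 2 | Q P | Q | 1 R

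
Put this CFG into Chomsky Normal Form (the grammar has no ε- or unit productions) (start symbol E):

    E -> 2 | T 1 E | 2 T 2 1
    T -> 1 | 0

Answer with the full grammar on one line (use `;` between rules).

Introduce a nonterminal for each terminal appearing in a rule of length ≥ 2: X1 → 1, X2 → 2.
Binarize each right-hand side of length ≥ 3 by chaining fresh nonterminals (Y1, Y2, …): affected rules were E → T X1 E; E → X2 T X2 X1.

E -> 2 | T Y1 | X2 Y2; T -> 1 | 0; X1 -> 1; X2 -> 2; Y1 -> X1 E; Y2 -> T Y3; Y3 -> X2 X1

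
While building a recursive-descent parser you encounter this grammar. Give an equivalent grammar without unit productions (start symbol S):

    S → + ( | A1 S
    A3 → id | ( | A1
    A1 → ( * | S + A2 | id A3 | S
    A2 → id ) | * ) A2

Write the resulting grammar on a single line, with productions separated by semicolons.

Unit pairs: A1 ⇒* {S}; A3 ⇒* {A1, S}.
For each unit pair (A, B), copy every non-unit production of B to A, then drop all unit productions.

S → + ( | A1 S; A3 → ( * | S + A2 | id A3 | + ( | A1 S | id | (; A1 → ( * | S + A2 | id A3 | + ( | A1 S; A2 → id ) | * ) A2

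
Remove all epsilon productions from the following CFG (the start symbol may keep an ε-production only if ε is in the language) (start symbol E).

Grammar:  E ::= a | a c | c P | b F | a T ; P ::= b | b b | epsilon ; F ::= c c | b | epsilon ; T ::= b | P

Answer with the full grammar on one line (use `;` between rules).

E ::= a | a c | c P | c | b F | b | a T; P ::= b | b b; F ::= c c | b; T ::= b | P

Nullable nonterminals: {F, P, T}.
ε ∉ L(G), so no ε-production is kept.
Expand every rule over subsets of its nullable positions: E → c P gives c P | c. E → b F gives b F | b.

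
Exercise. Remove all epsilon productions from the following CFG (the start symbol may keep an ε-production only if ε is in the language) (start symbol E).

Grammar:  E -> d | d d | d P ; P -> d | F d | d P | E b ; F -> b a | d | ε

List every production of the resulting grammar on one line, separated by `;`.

E -> d | d d | d P; P -> d | F d | d P | E b; F -> b a | d

Nullable nonterminals: {F}.
ε ∉ L(G), so no ε-production is kept.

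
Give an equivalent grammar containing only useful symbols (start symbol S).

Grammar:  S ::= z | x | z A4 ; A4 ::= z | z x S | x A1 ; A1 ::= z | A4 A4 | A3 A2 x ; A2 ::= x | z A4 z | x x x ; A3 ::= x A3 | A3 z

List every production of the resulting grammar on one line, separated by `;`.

S ::= z | x | z A4; A4 ::= z | z x S | x A1; A1 ::= z | A4 A4

Generating nonterminals: {A1, A2, A4, S}.
Reachable from S after that: {A1, A4, S}.
Removed useless symbols: {A2, A3} and every production mentioning them.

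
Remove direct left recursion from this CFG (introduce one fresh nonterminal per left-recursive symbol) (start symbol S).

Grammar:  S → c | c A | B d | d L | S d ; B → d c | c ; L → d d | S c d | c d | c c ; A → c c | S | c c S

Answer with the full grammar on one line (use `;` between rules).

Left recursion appears on S.
For S: α = {d}, β = {c, c A, B d, d L}. Rewrite as S → β S' and S' → α S' | ε.

S → c S' | c A S' | B d S' | d L S'; B → d c | c; L → d d | S c d | c d | c c; A → c c | S | c c S; S' → d S' | epsilon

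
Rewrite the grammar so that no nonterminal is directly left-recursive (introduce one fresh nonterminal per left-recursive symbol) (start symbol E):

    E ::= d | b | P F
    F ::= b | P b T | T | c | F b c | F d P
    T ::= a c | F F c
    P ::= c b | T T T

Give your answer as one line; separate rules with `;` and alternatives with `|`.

Directly left-recursive nonterminal: F.
For F: α = {b c, d P}, β = {b, P b T, T, c}. Rewrite as F → β F' and F' → α F' | ε.

E ::= d | b | P F; F ::= b F' | P b T F' | T F' | c F'; T ::= a c | F F c; P ::= c b | T T T; F' ::= b c F' | d P F' | ε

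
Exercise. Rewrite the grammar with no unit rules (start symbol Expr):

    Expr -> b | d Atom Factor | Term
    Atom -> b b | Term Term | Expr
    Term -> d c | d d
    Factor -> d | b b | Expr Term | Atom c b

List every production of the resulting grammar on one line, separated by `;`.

Expr -> d c | d d | b | d Atom Factor; Atom -> d c | d d | b b | Term Term | b | d Atom Factor; Term -> d c | d d; Factor -> d | b b | Expr Term | Atom c b

Unit pairs: Atom ⇒* {Expr, Term}; Expr ⇒* {Term}.
Replace each nonterminal's rules with the union of the non-unit rules of every nonterminal it unit-derives.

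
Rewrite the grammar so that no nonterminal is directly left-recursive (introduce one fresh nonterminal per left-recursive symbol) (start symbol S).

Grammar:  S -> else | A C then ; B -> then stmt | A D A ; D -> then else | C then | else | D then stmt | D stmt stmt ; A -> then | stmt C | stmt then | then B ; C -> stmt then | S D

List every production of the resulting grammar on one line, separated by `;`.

S -> else | A C then; B -> then stmt | A D A; D -> then else D' | C then D' | else D'; A -> then | stmt C | stmt then | then B; C -> stmt then | S D; D' -> then stmt D' | stmt stmt D' | ε

D is directly left-recursive.
For D: α = {then stmt, stmt stmt}, β = {then else, C then, else}. Rewrite as D → β D' and D' → α D' | ε.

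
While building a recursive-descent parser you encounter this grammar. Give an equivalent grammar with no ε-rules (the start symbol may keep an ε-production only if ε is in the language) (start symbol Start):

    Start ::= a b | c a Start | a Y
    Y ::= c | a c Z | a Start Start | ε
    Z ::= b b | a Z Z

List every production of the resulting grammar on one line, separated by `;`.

Start ::= a b | c a Start | a Y | a; Y ::= c | a c Z | a Start Start; Z ::= b b | a Z Z

Nullable set = {Y}.
ε ∉ L(G), so no ε-production is kept.
For each production, add variants omitting each subset of nullable occurrences: Start → a Y gives a Y | a.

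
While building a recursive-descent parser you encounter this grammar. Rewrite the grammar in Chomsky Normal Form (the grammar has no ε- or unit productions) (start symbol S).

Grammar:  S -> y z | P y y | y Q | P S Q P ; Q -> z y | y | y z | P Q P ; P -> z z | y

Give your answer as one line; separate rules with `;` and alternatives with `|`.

S -> X1 X2 | P Y1 | X1 Q | P Y2; Q -> X2 X1 | y | X1 X2 | P Y4; P -> X2 X2 | y; X1 -> y; X2 -> z; Y1 -> X1 X1; Y2 -> S Y3; Y3 -> Q P; Y4 -> Q P

Introduce a nonterminal for each terminal appearing in a rule of length ≥ 2: X1 → y, X2 → z.
Binarize each right-hand side of length ≥ 3 by chaining fresh nonterminals (Y1, Y2, …): affected rules were S → P X1 X1; S → P S Q P; Q → P Q P.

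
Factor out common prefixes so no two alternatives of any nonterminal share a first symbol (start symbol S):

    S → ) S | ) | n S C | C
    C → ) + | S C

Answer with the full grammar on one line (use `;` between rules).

S → n S C | C | ) S'; C → ) + | S C; S' → S | eps

S has alternatives sharing prefix ')': factor to S → ) S' with S' → S | ε.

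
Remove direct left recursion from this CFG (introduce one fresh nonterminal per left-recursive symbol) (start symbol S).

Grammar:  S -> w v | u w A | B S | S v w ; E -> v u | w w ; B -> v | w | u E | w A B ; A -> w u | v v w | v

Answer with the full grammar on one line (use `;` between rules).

S -> w v S' | u w A S' | B S S'; E -> v u | w w; B -> v | w | u E | w A B; A -> w u | v v w | v; S' -> v w S' | epsilon

Directly left-recursive nonterminal: S.
For S: α = {v w}, β = {w v, u w A, B S}. Rewrite as S → β S' and S' → α S' | ε.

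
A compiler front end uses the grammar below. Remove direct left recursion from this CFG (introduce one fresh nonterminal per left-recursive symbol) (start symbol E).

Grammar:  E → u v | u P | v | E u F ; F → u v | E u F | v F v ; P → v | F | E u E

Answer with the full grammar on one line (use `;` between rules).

Directly left-recursive nonterminal: E.
For E: α = {u F}, β = {u v, u P, v}. Rewrite as E → β E' and E' → α E' | ε.

E → u v E' | u P E' | v E'; F → u v | E u F | v F v; P → v | F | E u E; E' → u F E' | epsilon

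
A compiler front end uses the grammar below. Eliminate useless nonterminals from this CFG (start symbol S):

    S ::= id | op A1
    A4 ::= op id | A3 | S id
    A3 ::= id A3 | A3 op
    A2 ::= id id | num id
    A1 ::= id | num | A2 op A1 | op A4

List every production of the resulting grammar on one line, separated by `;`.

S ::= id | op A1; A4 ::= op id | S id; A2 ::= id id | num id; A1 ::= id | num | A2 op A1 | op A4

Generating nonterminals: {A1, A2, A4, S}.
Reachable from S after that: {A1, A2, A4, S}.
Removed useless symbols: {A3} and every production mentioning them.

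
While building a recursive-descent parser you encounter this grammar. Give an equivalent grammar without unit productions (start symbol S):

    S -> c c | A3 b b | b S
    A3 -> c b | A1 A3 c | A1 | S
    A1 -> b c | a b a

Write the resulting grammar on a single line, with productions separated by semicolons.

S -> c c | A3 b b | b S; A3 -> b c | a b a | c c | A3 b b | b S | c b | A1 A3 c; A1 -> b c | a b a

Unit pairs: A3 ⇒* {A1, S}.
Replace each nonterminal's rules with the union of the non-unit rules of every nonterminal it unit-derives.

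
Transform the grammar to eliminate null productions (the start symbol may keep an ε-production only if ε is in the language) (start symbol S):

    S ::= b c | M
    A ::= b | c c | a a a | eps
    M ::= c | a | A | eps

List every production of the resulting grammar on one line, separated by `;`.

Nullable nonterminals: {A, M, S}.
ε ∈ L(G) since S is nullable, so keep S → ε.

S ::= b c | M | eps; A ::= b | c c | a a a; M ::= c | a | A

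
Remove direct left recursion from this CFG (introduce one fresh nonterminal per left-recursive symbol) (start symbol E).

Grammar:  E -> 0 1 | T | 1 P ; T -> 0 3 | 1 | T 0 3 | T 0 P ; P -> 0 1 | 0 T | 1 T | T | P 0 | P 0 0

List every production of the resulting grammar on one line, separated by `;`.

Directly left-recursive nonterminals: T, P.
For T: α = {0 3, 0 P}, β = {0 3, 1}. Rewrite as T → β T' and T' → α T' | ε.
For P: α = {0, 0 0}, β = {0 1, 0 T, 1 T, T}. Rewrite as P → β P' and P' → α P' | ε.

E -> 0 1 | T | 1 P; T -> 0 3 T' | 1 T'; P -> 0 1 P' | 0 T P' | 1 T P' | T P'; T' -> 0 3 T' | 0 P T' | ε; P' -> 0 P' | 0 0 P' | ε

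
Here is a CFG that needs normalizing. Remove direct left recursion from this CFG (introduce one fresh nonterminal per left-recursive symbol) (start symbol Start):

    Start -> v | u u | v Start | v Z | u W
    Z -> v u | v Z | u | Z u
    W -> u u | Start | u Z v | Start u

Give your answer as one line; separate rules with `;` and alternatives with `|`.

Z is directly left-recursive.
For Z: α = {u}, β = {v u, v Z, u}. Rewrite as Z → β Z1 and Z1 → α Z1 | ε.

Start -> v | u u | v Start | v Z | u W; Z -> v u Z1 | v Z Z1 | u Z1; W -> u u | Start | u Z v | Start u; Z1 -> u Z1 | ε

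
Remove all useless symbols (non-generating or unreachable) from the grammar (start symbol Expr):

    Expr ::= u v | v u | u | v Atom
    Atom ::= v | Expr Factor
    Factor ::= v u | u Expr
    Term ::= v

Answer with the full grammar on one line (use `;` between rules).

Generating nonterminals: {Atom, Expr, Factor, Term}.
Reachable from Expr after that: {Atom, Expr, Factor}.
Removed useless symbols: {Term} and every production mentioning them.

Expr ::= u v | v u | u | v Atom; Atom ::= v | Expr Factor; Factor ::= v u | u Expr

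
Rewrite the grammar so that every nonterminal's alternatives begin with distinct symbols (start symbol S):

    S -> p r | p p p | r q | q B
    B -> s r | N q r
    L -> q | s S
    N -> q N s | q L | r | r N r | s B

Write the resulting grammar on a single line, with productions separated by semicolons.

S -> r q | q B | p S'; B -> s r | N q r; L -> q | s S; N -> s B | q N' | r N''; S' -> r | p p; N' -> N s | L; N'' -> ε | N r

S has alternatives sharing prefix 'p': factor to S → p S' with S' → r | p p.
N has alternatives sharing prefix 'q': factor to N → q N' with N' → N s | L.
N has alternatives sharing prefix 'r': factor to N → r N'' with N'' → ε | N r.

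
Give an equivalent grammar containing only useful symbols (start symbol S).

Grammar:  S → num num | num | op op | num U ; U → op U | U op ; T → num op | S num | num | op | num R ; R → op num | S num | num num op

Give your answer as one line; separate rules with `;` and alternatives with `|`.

S → num num | num | op op

Generating nonterminals: {R, S, T}.
Reachable from S after that: {S}.
Removed useless symbols: {R, T, U} and every production mentioning them.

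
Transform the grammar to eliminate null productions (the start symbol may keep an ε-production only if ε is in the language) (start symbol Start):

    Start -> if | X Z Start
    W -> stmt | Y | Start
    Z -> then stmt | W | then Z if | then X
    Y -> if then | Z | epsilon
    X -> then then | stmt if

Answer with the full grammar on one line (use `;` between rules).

Start -> if | X Z Start | X Start; W -> stmt | Y | Start; Z -> then stmt | W | then Z if | then if | then X; Y -> if then | Z; X -> then then | stmt if

Nullable set = {W, Y, Z}.
ε ∉ L(G), so no ε-production is kept.
Add the nullable-subset variants: Start → X Z Start gives X Z Start | X Start. Z → then Z if gives then Z if | then if.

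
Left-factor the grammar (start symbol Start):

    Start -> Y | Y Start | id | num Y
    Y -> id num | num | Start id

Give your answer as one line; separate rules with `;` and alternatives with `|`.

Start has alternatives sharing prefix 'Y': factor to Start → Y Start1 with Start1 → ε | Start.

Start -> id | num Y | Y Start1; Y -> id num | num | Start id; Start1 -> ε | Start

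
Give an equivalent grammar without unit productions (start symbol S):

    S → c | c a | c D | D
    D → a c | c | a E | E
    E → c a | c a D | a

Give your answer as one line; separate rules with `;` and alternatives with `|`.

Unit pairs: D ⇒* {E}; S ⇒* {D, E}.
Replace each nonterminal's rules with the union of the non-unit rules of every nonterminal it unit-derives.

S → c a | c a D | a | a c | c | a E | c D; D → c a | c a D | a | a c | c | a E; E → c a | c a D | a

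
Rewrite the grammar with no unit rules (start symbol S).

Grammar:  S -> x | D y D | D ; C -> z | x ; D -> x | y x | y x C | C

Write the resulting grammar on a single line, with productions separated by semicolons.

Unit pairs: D ⇒* {C}; S ⇒* {C, D}.
For every A with A ⇒* B via unit rules, add B's non-unit alternatives to A; then delete every rule of the form X → Y.

S -> x | y x | y x C | z | D y D; C -> z | x; D -> z | x | y x | y x C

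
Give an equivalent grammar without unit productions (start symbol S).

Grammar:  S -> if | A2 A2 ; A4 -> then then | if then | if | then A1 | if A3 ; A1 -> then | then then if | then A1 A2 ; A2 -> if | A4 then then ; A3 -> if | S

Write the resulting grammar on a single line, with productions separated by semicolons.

S -> if | A2 A2; A4 -> then then | if then | if | then A1 | if A3; A1 -> then | then then if | then A1 A2; A2 -> if | A4 then then; A3 -> if | A2 A2

Unit pairs: A3 ⇒* {S}.
Replace each nonterminal's rules with the union of the non-unit rules of every nonterminal it unit-derives.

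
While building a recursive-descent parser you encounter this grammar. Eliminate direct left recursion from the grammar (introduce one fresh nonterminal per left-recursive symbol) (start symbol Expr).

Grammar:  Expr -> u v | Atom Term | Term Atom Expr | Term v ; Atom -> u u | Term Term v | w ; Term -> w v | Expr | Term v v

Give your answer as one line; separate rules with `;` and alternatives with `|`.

Directly left-recursive nonterminal: Term.
For Term: α = {v v}, β = {w v, Expr}. Rewrite as Term → β Term1 and Term1 → α Term1 | ε.

Expr -> u v | Atom Term | Term Atom Expr | Term v; Atom -> u u | Term Term v | w; Term -> w v Term1 | Expr Term1; Term1 -> v v Term1 | ε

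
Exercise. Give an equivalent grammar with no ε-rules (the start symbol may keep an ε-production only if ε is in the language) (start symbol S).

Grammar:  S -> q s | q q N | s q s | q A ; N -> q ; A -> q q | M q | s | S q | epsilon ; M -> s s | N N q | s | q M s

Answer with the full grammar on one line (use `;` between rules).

Nullable set = {A}.
ε ∉ L(G), so no ε-production is kept.
Expand every rule over subsets of its nullable positions: S → q A gives q A | q.

S -> q s | q q N | s q s | q A | q; N -> q; A -> q q | M q | s | S q; M -> s s | N N q | s | q M s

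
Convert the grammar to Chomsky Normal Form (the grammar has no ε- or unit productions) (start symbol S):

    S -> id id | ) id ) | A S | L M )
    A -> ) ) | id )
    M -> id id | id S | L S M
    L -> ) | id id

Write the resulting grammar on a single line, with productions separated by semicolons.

Introduce a nonterminal for each terminal appearing in a rule of length ≥ 2: X1 → id, X2 → ).
Binarize each right-hand side of length ≥ 3 by chaining fresh nonterminals (Y1, Y2, …): affected rules were S → X2 X1 X2; S → L M X2; M → L S M.

S -> X1 X1 | X2 Y1 | A S | L Y2; A -> X2 X2 | X1 X2; M -> X1 X1 | X1 S | L Y3; L -> ) | X1 X1; X1 -> id; X2 -> ); Y1 -> X1 X2; Y2 -> M X2; Y3 -> S M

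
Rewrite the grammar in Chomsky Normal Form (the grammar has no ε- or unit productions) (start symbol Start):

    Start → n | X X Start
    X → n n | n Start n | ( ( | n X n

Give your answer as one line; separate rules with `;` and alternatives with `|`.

Start → n | X Y1; X → X1 X1 | X1 Y2 | X2 X2 | X1 Y3; X1 → n; X2 → (; Y1 → X Start; Y2 → Start X1; Y3 → X X1

Introduce a nonterminal for each terminal appearing in a rule of length ≥ 2: X1 → n, X2 → (.
Binarize each right-hand side of length ≥ 3 by chaining fresh nonterminals (Y1, Y2, …): affected rules were Start → X X Start; X → X1 Start X1; X → X1 X X1.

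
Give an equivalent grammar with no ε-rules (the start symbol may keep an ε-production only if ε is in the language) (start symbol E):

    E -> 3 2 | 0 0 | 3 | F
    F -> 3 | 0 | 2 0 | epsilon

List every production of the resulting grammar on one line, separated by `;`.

The nullable symbols are {E, F}.
ε ∈ L(G) since E is nullable, so keep E → ε.

E -> 3 2 | 0 0 | 3 | F | epsilon; F -> 3 | 0 | 2 0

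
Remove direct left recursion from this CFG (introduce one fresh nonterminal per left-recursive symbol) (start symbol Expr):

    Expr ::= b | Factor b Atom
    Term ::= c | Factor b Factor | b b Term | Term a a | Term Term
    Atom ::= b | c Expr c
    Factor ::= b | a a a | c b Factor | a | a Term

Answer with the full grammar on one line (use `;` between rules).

Directly left-recursive nonterminal: Term.
For Term: α = {a a, Term}, β = {c, Factor b Factor, b b Term}. Rewrite as Term → β Term1 and Term1 → α Term1 | ε.

Expr ::= b | Factor b Atom; Term ::= c Term1 | Factor b Factor Term1 | b b Term Term1; Atom ::= b | c Expr c; Factor ::= b | a a a | c b Factor | a | a Term; Term1 ::= a a Term1 | Term Term1 | epsilon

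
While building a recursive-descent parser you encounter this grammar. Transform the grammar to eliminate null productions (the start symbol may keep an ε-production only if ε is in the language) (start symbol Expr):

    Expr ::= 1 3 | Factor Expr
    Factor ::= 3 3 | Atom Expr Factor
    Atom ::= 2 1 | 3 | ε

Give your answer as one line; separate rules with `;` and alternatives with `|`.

Nullable set = {Atom}.
ε ∉ L(G), so no ε-production is kept.
Add the nullable-subset variants: Factor → Atom Expr Factor gives Atom Expr Factor | Expr Factor.

Expr ::= 1 3 | Factor Expr; Factor ::= 3 3 | Atom Expr Factor | Expr Factor; Atom ::= 2 1 | 3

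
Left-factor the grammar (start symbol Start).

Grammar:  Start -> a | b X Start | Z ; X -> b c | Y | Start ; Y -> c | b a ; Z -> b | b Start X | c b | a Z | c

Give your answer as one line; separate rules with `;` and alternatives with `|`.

Start -> a | b X Start | Z; X -> b c | Y | Start; Y -> c | b a; Z -> a Z | b Z1 | c Z2; Z1 -> ε | Start X; Z2 -> b | ε

Z has alternatives sharing prefix 'b': factor to Z → b Z1 with Z1 → ε | Start X.
Z has alternatives sharing prefix 'c': factor to Z → c Z2 with Z2 → b | ε.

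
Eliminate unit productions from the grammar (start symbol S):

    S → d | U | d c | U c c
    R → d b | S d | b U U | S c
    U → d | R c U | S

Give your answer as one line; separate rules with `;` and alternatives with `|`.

S → d | R c U | d c | U c c; R → d b | S d | b U U | S c; U → d | R c U | d c | U c c

Unit pairs: S ⇒* {U}; U ⇒* {S}.
For every A with A ⇒* B via unit rules, add B's non-unit alternatives to A; then delete every rule of the form X → Y.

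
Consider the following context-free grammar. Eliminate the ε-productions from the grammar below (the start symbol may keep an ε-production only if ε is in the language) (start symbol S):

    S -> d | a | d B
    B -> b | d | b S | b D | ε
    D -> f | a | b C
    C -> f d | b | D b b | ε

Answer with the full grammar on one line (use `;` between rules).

The nullable symbols are {B, C}.
ε ∉ L(G), so no ε-production is kept.
Expand every rule over subsets of its nullable positions: D → b C gives b C | b.

S -> d | a | d B; B -> b | d | b S | b D; D -> f | a | b C | b; C -> f d | b | D b b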